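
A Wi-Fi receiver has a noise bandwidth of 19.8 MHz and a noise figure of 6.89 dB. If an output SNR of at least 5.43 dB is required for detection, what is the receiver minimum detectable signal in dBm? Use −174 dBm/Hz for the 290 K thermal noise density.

−88.7 dBm

Sensitivity = −174 + 10 log₁₀(B) + NF + SNR_min
= −174 + 72.97 + 6.89 + 5.43
= −88.71 dBm → −88.7 dBm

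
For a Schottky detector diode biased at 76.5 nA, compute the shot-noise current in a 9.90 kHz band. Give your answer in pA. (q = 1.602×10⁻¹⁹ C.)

15.6 pA

I_n = √(2qI·B)
2qI·B = 2 × 1.602×10⁻¹⁹ × 7.65×10⁻⁸ × 9.90×10³ = 2.43×10⁻²² A²
I_n = √(2.43×10⁻²²) = 1.56×10⁻¹¹ A = 15.6 pA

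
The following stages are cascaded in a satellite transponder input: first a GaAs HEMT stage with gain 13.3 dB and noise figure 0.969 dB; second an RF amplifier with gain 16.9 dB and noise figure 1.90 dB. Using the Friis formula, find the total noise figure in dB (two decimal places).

1.06 dB

Convert to linear (a loss of L dB is a gain of −L dB): F_i = 10^(NF_i/10), G_i = 10^(G_i,dB/10)
  Stage 1: F_1 = 10^(0.969/10) = 1.250, G_1 = 10^(13.3/10) = 21.38
  Stage 2: F_2 = 10^(1.90/10) = 1.549, G_2 = 10^(16.9/10) = 48.98
Friis cascade:
  F = 1.250 + (1.549 − 1)/21.38 = 1.276
NF = 10 log₁₀(1.276) = 1.06 dB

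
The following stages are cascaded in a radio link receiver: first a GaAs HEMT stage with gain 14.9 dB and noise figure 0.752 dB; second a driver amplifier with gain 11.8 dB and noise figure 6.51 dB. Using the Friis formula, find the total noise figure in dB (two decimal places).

1.14 dB

Convert to linear (a loss of L dB is a gain of −L dB): F_i = 10^(NF_i/10), G_i = 10^(G_i,dB/10)
  Stage 1: F_1 = 10^(0.752/10) = 1.189, G_1 = 10^(14.9/10) = 30.90
  Stage 2: F_2 = 10^(6.51/10) = 4.477, G_2 = 10^(11.8/10) = 15.14
Friis cascade:
  F = 1.189 + (4.477 − 1)/30.90 = 1.302
NF = 10 log₁₀(1.302) = 1.14 dB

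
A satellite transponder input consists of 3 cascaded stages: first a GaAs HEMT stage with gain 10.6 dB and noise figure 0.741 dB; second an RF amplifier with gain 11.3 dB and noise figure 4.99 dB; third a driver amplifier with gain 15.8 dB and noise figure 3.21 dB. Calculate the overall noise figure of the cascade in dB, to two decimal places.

1.40 dB

Convert to linear (a loss of L dB is a gain of −L dB): F_i = 10^(NF_i/10), G_i = 10^(G_i,dB/10)
  Stage 1: F_1 = 10^(0.741/10) = 1.186, G_1 = 10^(10.6/10) = 11.48
  Stage 2: F_2 = 10^(4.99/10) = 3.155, G_2 = 10^(11.3/10) = 13.49
  Stage 3: F_3 = 10^(3.21/10) = 2.094, G_3 = 10^(15.8/10) = 38.02
Friis cascade:
  F = 1.186 + (3.155 − 1)/11.48 + (2.094 − 1)/154.9 = 1.381
NF = 10 log₁₀(1.381) = 1.40 dB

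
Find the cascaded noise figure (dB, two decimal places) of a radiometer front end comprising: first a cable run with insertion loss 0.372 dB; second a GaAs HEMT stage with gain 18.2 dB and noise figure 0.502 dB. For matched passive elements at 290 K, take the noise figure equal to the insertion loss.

0.87 dB

Convert to linear (a loss of L dB is a gain of −L dB): F_i = 10^(NF_i/10), G_i = 10^(G_i,dB/10)
  Stage 1: F_1 = 10^(0.372/10) = 1.089, G_1 = 10^(−0.372/10) = 0.9179
  Stage 2: F_2 = 10^(0.502/10) = 1.123, G_2 = 10^(18.2/10) = 66.07
Friis cascade:
  F = 1.089 + (1.123 − 1)/0.9179 = 1.223
NF = 10 log₁₀(1.223) = 0.87 dB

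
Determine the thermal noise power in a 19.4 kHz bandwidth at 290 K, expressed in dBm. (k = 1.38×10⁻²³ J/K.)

P_n = kTB = 1.38×10⁻²³ × 290 × 1.94×10⁴ = 7.76×10⁻¹⁷ W
In dBm: 10 log₁₀(7.76×10⁻¹⁷ / 10⁻³) = −131.1 dBm

−131.1 dBm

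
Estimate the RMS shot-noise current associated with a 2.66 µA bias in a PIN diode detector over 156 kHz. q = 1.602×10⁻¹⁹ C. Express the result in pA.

365 pA

I_n = √(2qI·B)
2qI·B = 2 × 1.602×10⁻¹⁹ × 2.66×10⁻⁶ × 1.56×10⁵ = 1.33×10⁻¹⁹ A²
I_n = √(1.33×10⁻¹⁹) = 3.65×10⁻¹⁰ A = 365 pA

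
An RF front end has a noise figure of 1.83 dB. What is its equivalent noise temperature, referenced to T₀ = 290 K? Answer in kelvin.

F = 10^(1.83/10) = 1.52405
T_e = (F − 1)·T₀ = (1.52405 − 1) × 290 = 152 K

152 K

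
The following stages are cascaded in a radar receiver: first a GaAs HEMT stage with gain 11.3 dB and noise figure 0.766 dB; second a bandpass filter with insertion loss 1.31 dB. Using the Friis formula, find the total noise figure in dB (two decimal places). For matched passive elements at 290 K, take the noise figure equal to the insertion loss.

Convert to linear (a loss of L dB is a gain of −L dB): F_i = 10^(NF_i/10), G_i = 10^(G_i,dB/10)
  Stage 1: F_1 = 10^(0.766/10) = 1.193, G_1 = 10^(11.3/10) = 13.49
  Stage 2: F_2 = 10^(1.31/10) = 1.352, G_2 = 10^(−1.31/10) = 0.7396
Friis cascade:
  F = 1.193 + (1.352 − 1)/13.49 = 1.219
NF = 10 log₁₀(1.219) = 0.86 dB

0.86 dB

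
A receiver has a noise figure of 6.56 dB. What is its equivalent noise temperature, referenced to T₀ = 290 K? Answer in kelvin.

1023 K

F = 10^(6.56/10) = 4.52898
T_e = (F − 1)·T₀ = (4.52898 − 1) × 290 = 1023 K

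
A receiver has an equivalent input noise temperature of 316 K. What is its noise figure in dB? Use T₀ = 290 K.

3.20 dB

F = 1 + T_e/T₀ = 1 + 316/290 = 2.08966
NF = 10 log₁₀(2.08966) = 3.20 dB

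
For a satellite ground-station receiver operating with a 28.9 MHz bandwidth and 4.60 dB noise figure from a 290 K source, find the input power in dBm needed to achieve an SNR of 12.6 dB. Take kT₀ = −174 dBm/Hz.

−82.2 dBm

Sensitivity = −174 + 10 log₁₀(B) + NF + SNR_min
= −174 + 74.61 + 4.60 + 12.6
= −82.19 dBm → −82.2 dBm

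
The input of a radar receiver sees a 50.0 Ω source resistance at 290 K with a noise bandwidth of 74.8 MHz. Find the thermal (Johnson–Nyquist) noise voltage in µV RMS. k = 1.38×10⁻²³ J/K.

V_n = √(4kTRB)
4kTRB = 4 × 1.38×10⁻²³ × 290 × 5.00×10¹ × 7.48×10⁷ = 5.99×10⁻¹¹ V²
V_n = √(5.99×10⁻¹¹) = 7.74×10⁻⁶ V = 7.74 µV

7.74 µV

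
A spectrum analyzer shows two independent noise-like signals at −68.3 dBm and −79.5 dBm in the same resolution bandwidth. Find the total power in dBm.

−68.0 dBm

Convert to linear, add, convert back:
P₁ = 1.48×10⁻¹⁰ W, P₂ = 1.12×10⁻¹¹ W
P_tot = 1.59×10⁻¹⁰ W → 10 log₁₀(P_tot / 10⁻³) = −68.0 dBm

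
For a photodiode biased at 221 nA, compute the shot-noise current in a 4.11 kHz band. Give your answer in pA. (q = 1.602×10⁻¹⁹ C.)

17.1 pA

I_n = √(2qI·B)
2qI·B = 2 × 1.602×10⁻¹⁹ × 2.21×10⁻⁷ × 4.11×10³ = 2.91×10⁻²² A²
I_n = √(2.91×10⁻²²) = 1.71×10⁻¹¹ A = 17.1 pA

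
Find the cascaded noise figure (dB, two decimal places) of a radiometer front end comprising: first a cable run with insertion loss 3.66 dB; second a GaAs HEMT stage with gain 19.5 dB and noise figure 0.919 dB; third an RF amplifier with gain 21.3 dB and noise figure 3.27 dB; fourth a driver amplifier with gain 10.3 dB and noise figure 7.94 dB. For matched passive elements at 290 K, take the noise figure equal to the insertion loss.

Convert to linear (a loss of L dB is a gain of −L dB): F_i = 10^(NF_i/10), G_i = 10^(G_i,dB/10)
  Stage 1: F_1 = 10^(3.66/10) = 2.323, G_1 = 10^(−3.66/10) = 0.4305
  Stage 2: F_2 = 10^(0.919/10) = 1.236, G_2 = 10^(19.5/10) = 89.13
  Stage 3: F_3 = 10^(3.27/10) = 2.123, G_3 = 10^(21.3/10) = 134.9
  Stage 4: F_4 = 10^(7.94/10) = 6.223, G_4 = 10^(10.3/10) = 10.72
Friis cascade:
  F = 2.323 + (1.236 − 1)/0.4305 + (2.123 − 1)/38.37 + (6.223 − 1)/5176 = 2.900
NF = 10 log₁₀(2.900) = 4.62 dB

4.62 dB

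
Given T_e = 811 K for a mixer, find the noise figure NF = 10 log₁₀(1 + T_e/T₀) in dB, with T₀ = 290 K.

5.79 dB

F = 1 + T_e/T₀ = 1 + 811/290 = 3.79655
NF = 10 log₁₀(3.79655) = 5.79 dB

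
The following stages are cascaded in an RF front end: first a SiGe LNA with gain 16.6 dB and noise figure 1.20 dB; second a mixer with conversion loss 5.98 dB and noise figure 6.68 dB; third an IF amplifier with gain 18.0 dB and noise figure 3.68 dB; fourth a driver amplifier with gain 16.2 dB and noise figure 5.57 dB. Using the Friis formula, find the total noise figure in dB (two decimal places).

Convert to linear (a loss of L dB is a gain of −L dB): F_i = 10^(NF_i/10), G_i = 10^(G_i,dB/10)
  Stage 1: F_1 = 10^(1.20/10) = 1.318, G_1 = 10^(16.6/10) = 45.71
  Stage 2: F_2 = 10^(6.68/10) = 4.656, G_2 = 10^(−5.98/10) = 0.2523
  Stage 3: F_3 = 10^(3.68/10) = 2.333, G_3 = 10^(18.0/10) = 63.10
  Stage 4: F_4 = 10^(5.57/10) = 3.606, G_4 = 10^(16.2/10) = 41.69
Friis cascade:
  F = 1.318 + (4.656 − 1)/45.71 + (2.333 − 1)/11.53 + (3.606 − 1)/727.8 = 1.517
NF = 10 log₁₀(1.517) = 1.81 dB

1.81 dB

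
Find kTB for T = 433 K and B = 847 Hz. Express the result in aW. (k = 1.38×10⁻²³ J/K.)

P_n = kTB = 1.38×10⁻²³ × 433 × 8.47×10² = 5.06×10⁻¹⁸ W = 5.06 aW

5.06 aW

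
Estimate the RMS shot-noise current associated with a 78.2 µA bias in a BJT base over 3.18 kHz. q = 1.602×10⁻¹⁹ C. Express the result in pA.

I_n = √(2qI·B)
2qI·B = 2 × 1.602×10⁻¹⁹ × 7.82×10⁻⁵ × 3.18×10³ = 7.97×10⁻²⁰ A²
I_n = √(7.97×10⁻²⁰) = 2.82×10⁻¹⁰ A = 282 pA

282 pA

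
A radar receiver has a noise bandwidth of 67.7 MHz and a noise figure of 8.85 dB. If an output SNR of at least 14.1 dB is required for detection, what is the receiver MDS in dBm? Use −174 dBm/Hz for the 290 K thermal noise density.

−72.7 dBm

Sensitivity = −174 + 10 log₁₀(B) + NF + SNR_min
= −174 + 78.31 + 8.85 + 14.1
= −72.74 dBm → −72.7 dBm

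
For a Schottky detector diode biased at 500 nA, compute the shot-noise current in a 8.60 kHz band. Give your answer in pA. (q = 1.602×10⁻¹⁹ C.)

37.1 pA

I_n = √(2qI·B)
2qI·B = 2 × 1.602×10⁻¹⁹ × 5.00×10⁻⁷ × 8.60×10³ = 1.38×10⁻²¹ A²
I_n = √(1.38×10⁻²¹) = 3.71×10⁻¹¹ A = 37.1 pA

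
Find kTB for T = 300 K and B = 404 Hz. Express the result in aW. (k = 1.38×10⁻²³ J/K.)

P_n = kTB = 1.38×10⁻²³ × 300 × 4.04×10² = 1.67×10⁻¹⁸ W = 1.67 aW

1.67 aW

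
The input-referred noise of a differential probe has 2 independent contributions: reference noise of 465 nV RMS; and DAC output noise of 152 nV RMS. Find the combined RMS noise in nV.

Uncorrelated sources add in power (mean-square): V_tot = √(ΣV_i²)
V_tot = √[(4.65×10⁻⁷)² + (1.52×10⁻⁷)²] = 4.89×10⁻⁷ V = 489 nV

489 nV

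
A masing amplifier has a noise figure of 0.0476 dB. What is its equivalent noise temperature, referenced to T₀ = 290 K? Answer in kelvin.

3.20 K

F = 10^(0.0476/10) = 1.01102
T_e = (F − 1)·T₀ = (1.01102 − 1) × 290 = 3.20 K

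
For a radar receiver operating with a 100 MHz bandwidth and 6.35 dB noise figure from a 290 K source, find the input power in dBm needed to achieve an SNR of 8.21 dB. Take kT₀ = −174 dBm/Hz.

−79.4 dBm

Sensitivity = −174 + 10 log₁₀(B) + NF + SNR_min
= −174 + 80 + 6.35 + 8.21
= −79.44 dBm → −79.4 dBm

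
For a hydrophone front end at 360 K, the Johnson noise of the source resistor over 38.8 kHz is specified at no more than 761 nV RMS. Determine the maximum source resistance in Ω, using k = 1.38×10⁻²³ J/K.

Johnson–Nyquist: V_n = √(4kTRB) ⇒ R = V_n² / (4kTB)
4kTB = 4 × 1.38×10⁻²³ × 360 × 3.88×10⁴ = 7.71×10⁻¹⁶
R = (7.61×10⁻⁷)² / 7.71×10⁻¹⁶ = 7.51×10² Ω = 751 Ω

751 Ω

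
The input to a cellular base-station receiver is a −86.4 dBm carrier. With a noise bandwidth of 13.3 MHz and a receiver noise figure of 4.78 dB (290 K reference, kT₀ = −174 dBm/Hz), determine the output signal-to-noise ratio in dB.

Noise floor: N = −174 + 10 log₁₀(B) + NF
10 log₁₀(1.33×10⁷) = 71.24 dB
N = −174 + 71.24 + 4.78 = −97.98 dBm
SNR = P_sig − N = −86.4 − (−97.98) = 11.58 dB → 11.6 dB

11.6 dB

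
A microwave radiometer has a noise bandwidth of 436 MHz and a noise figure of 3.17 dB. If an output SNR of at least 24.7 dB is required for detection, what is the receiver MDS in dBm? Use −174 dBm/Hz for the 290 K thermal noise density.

−59.7 dBm

Sensitivity = −174 + 10 log₁₀(B) + NF + SNR_min
= −174 + 86.39 + 3.17 + 24.7
= −59.74 dBm → −59.7 dBm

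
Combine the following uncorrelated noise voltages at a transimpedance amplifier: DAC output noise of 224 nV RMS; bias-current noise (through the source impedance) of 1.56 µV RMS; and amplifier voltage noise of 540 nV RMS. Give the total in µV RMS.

1.67 µV

Uncorrelated sources add in power (mean-square): V_tot = √(ΣV_i²)
V_tot = √[(2.24×10⁻⁷)² + (1.56×10⁻⁶)² + (5.40×10⁻⁷)²] = 1.67×10⁻⁶ V = 1.67 µV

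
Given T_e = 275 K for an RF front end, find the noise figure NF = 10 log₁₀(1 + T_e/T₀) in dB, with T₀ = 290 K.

2.90 dB

F = 1 + T_e/T₀ = 1 + 275/290 = 1.94828
NF = 10 log₁₀(1.94828) = 2.90 dB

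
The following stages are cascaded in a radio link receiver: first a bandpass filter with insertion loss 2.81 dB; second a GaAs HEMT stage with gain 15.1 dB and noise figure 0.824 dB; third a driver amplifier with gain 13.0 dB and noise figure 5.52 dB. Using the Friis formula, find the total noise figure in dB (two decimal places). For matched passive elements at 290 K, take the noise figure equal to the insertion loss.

3.91 dB

Convert to linear (a loss of L dB is a gain of −L dB): F_i = 10^(NF_i/10), G_i = 10^(G_i,dB/10)
  Stage 1: F_1 = 10^(2.81/10) = 1.910, G_1 = 10^(−2.81/10) = 0.5236
  Stage 2: F_2 = 10^(0.824/10) = 1.209, G_2 = 10^(15.1/10) = 32.36
  Stage 3: F_3 = 10^(5.52/10) = 3.565, G_3 = 10^(13.0/10) = 19.95
Friis cascade:
  F = 1.910 + (1.209 − 1)/0.5236 + (3.565 − 1)/16.94 = 2.460
NF = 10 log₁₀(2.460) = 3.91 dB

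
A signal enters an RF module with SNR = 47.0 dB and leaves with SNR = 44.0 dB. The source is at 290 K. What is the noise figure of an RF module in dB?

3.0 dB

NF (dB) = SNR_in(dB) − SNR_out(dB) when the source is at T₀
NF = 47.0 − 44.0 = 3.0 dB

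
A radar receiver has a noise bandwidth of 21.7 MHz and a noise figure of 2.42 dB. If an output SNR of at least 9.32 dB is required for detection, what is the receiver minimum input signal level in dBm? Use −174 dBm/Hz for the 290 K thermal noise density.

−88.9 dBm

Sensitivity = −174 + 10 log₁₀(B) + NF + SNR_min
= −174 + 73.36 + 2.42 + 9.32
= −88.90 dBm → −88.9 dBm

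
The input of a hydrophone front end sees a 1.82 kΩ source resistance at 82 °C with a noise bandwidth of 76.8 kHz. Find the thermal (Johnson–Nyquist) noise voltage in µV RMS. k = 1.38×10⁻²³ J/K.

T = 82 °C + 273.15 = 355.15 K
V_n = √(4kTRB)
4kTRB = 4 × 1.38×10⁻²³ × 355.15 × 1.82×10³ × 7.68×10⁴ = 2.74×10⁻¹² V²
V_n = √(2.74×10⁻¹²) = 1.66×10⁻⁶ V = 1.66 µV

1.66 µV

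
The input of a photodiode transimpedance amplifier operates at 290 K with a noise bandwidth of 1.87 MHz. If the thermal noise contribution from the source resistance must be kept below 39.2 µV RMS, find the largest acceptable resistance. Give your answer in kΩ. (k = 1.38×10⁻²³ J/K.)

51.3 kΩ

Johnson–Nyquist: V_n = √(4kTRB) ⇒ R = V_n² / (4kTB)
4kTB = 4 × 1.38×10⁻²³ × 290 × 1.87×10⁶ = 2.99×10⁻¹⁴
R = (3.92×10⁻⁵)² / 2.99×10⁻¹⁴ = 5.13×10⁴ Ω = 51.3 kΩ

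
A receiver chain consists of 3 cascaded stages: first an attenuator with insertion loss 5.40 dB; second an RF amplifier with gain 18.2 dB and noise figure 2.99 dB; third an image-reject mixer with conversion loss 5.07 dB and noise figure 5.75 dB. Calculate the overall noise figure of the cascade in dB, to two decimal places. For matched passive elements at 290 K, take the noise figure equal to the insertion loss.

Convert to linear (a loss of L dB is a gain of −L dB): F_i = 10^(NF_i/10), G_i = 10^(G_i,dB/10)
  Stage 1: F_1 = 10^(5.40/10) = 3.467, G_1 = 10^(−5.40/10) = 0.2884
  Stage 2: F_2 = 10^(2.99/10) = 1.991, G_2 = 10^(18.2/10) = 66.07
  Stage 3: F_3 = 10^(5.75/10) = 3.758, G_3 = 10^(−5.07/10) = 0.3112
Friis cascade:
  F = 3.467 + (1.991 − 1)/0.2884 + (3.758 − 1)/19.05 = 7.047
NF = 10 log₁₀(7.047) = 8.48 dB

8.48 dB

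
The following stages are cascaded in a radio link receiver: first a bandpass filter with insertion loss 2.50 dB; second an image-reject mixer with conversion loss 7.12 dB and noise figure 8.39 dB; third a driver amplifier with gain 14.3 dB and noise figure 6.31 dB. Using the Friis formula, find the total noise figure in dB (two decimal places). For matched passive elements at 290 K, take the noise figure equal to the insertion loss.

16.26 dB

Convert to linear (a loss of L dB is a gain of −L dB): F_i = 10^(NF_i/10), G_i = 10^(G_i,dB/10)
  Stage 1: F_1 = 10^(2.50/10) = 1.778, G_1 = 10^(−2.50/10) = 0.5623
  Stage 2: F_2 = 10^(8.39/10) = 6.902, G_2 = 10^(−7.12/10) = 0.1941
  Stage 3: F_3 = 10^(6.31/10) = 4.276, G_3 = 10^(14.3/10) = 26.92
Friis cascade:
  F = 1.778 + (6.902 − 1)/0.5623 + (4.276 − 1)/0.1091 = 42.29
NF = 10 log₁₀(42.29) = 16.26 dB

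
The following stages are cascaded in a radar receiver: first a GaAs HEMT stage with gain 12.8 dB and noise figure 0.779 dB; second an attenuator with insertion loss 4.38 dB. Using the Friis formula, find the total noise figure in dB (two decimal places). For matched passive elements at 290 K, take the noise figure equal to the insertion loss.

1.10 dB

Convert to linear (a loss of L dB is a gain of −L dB): F_i = 10^(NF_i/10), G_i = 10^(G_i,dB/10)
  Stage 1: F_1 = 10^(0.779/10) = 1.196, G_1 = 10^(12.8/10) = 19.05
  Stage 2: F_2 = 10^(4.38/10) = 2.742, G_2 = 10^(−4.38/10) = 0.3648
Friis cascade:
  F = 1.196 + (2.742 − 1)/19.05 = 1.288
NF = 10 log₁₀(1.288) = 1.10 dB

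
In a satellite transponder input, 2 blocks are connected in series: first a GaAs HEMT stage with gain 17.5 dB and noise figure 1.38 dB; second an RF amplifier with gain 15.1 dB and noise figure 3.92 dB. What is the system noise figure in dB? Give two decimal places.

1.46 dB

Convert to linear (a loss of L dB is a gain of −L dB): F_i = 10^(NF_i/10), G_i = 10^(G_i,dB/10)
  Stage 1: F_1 = 10^(1.38/10) = 1.374, G_1 = 10^(17.5/10) = 56.23
  Stage 2: F_2 = 10^(3.92/10) = 2.466, G_2 = 10^(15.1/10) = 32.36
Friis cascade:
  F = 1.374 + (2.466 − 1)/56.23 = 1.400
NF = 10 log₁₀(1.400) = 1.46 dB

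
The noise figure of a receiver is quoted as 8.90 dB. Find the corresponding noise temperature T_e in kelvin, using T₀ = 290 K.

F = 10^(8.90/10) = 7.76247
T_e = (F − 1)·T₀ = (7.76247 − 1) × 290 = 1961 K

1961 K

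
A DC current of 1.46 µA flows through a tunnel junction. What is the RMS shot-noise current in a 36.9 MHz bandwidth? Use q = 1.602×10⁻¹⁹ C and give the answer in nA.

4.15 nA

I_n = √(2qI·B)
2qI·B = 2 × 1.602×10⁻¹⁹ × 1.46×10⁻⁶ × 3.69×10⁷ = 1.73×10⁻¹⁷ A²
I_n = √(1.73×10⁻¹⁷) = 4.15×10⁻⁹ A = 4.15 nA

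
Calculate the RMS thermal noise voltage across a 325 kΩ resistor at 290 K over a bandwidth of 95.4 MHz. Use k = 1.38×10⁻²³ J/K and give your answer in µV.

V_n = √(4kTRB)
4kTRB = 4 × 1.38×10⁻²³ × 290 × 3.25×10⁵ × 9.54×10⁷ = 4.96×10⁻⁷ V²
V_n = √(4.96×10⁻⁷) = 7.05×10⁻⁴ V = 705 µV

705 µV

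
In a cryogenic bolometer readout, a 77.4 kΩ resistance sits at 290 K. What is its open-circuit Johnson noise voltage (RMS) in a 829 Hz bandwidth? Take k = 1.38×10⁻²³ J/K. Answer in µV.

V_n = √(4kTRB)
4kTRB = 4 × 1.38×10⁻²³ × 290 × 7.74×10⁴ × 8.29×10² = 1.03×10⁻¹² V²
V_n = √(1.03×10⁻¹²) = 1.01×10⁻⁶ V = 1.01 µV

1.01 µV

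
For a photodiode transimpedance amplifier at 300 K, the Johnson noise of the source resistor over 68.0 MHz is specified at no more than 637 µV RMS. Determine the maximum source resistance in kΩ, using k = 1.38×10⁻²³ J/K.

360 kΩ

Johnson–Nyquist: V_n = √(4kTRB) ⇒ R = V_n² / (4kTB)
4kTB = 4 × 1.38×10⁻²³ × 300 × 6.80×10⁷ = 1.13×10⁻¹²
R = (6.37×10⁻⁴)² / 1.13×10⁻¹² = 3.60×10⁵ Ω = 360 kΩ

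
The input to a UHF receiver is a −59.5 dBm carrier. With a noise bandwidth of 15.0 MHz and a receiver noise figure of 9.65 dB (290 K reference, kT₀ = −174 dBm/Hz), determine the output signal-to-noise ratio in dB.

33.1 dB

Noise floor: N = −174 + 10 log₁₀(B) + NF
10 log₁₀(1.50×10⁷) = 71.76 dB
N = −174 + 71.76 + 9.65 = −92.59 dBm
SNR = P_sig − N = −59.5 − (−92.59) = 33.09 dB → 33.1 dB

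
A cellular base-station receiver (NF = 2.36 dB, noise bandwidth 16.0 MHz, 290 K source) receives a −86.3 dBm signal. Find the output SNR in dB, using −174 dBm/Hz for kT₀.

Noise floor: N = −174 + 10 log₁₀(B) + NF
10 log₁₀(1.60×10⁷) = 72.04 dB
N = −174 + 72.04 + 2.36 = −99.60 dBm
SNR = P_sig − N = −86.3 − (−99.60) = 13.30 dB → 13.3 dB

13.3 dB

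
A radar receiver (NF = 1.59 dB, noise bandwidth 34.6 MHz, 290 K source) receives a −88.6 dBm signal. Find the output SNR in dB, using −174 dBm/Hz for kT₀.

Noise floor: N = −174 + 10 log₁₀(B) + NF
10 log₁₀(3.46×10⁷) = 75.39 dB
N = −174 + 75.39 + 1.59 = −97.02 dBm
SNR = P_sig − N = −88.6 − (−97.02) = 8.42 dB → 8.4 dB

8.4 dB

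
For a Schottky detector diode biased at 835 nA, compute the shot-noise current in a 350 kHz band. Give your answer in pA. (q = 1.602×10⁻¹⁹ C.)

I_n = √(2qI·B)
2qI·B = 2 × 1.602×10⁻¹⁹ × 8.35×10⁻⁷ × 3.50×10⁵ = 9.36×10⁻²⁰ A²
I_n = √(9.36×10⁻²⁰) = 3.06×10⁻¹⁰ A = 306 pA

306 pA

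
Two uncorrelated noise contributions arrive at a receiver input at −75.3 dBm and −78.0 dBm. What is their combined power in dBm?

Convert to linear, add, convert back:
P₁ = 2.95×10⁻¹¹ W, P₂ = 1.58×10⁻¹¹ W
P_tot = 4.54×10⁻¹¹ W → 10 log₁₀(P_tot / 10⁻³) = −73.4 dBm

−73.4 dBm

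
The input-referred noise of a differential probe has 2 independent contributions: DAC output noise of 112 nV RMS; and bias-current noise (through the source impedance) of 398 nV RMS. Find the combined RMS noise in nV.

Uncorrelated sources add in power (mean-square): V_tot = √(ΣV_i²)
V_tot = √[(1.12×10⁻⁷)² + (3.98×10⁻⁷)²] = 4.13×10⁻⁷ V = 413 nV

413 nV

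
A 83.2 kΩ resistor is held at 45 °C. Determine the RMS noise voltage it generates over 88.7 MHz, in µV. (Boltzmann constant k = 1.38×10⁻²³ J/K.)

360 µV

T = 45 °C + 273.15 = 318.15 K
V_n = √(4kTRB)
4kTRB = 4 × 1.38×10⁻²³ × 318.15 × 8.32×10⁴ × 8.87×10⁷ = 1.30×10⁻⁷ V²
V_n = √(1.30×10⁻⁷) = 3.60×10⁻⁴ V = 360 µV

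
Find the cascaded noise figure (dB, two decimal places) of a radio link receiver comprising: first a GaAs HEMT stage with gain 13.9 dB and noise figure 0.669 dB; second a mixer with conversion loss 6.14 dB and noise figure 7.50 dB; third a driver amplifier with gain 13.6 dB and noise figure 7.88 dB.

3.45 dB

Convert to linear (a loss of L dB is a gain of −L dB): F_i = 10^(NF_i/10), G_i = 10^(G_i,dB/10)
  Stage 1: F_1 = 10^(0.669/10) = 1.167, G_1 = 10^(13.9/10) = 24.55
  Stage 2: F_2 = 10^(7.50/10) = 5.623, G_2 = 10^(−6.14/10) = 0.2432
  Stage 3: F_3 = 10^(7.88/10) = 6.138, G_3 = 10^(13.6/10) = 22.91
Friis cascade:
  F = 1.167 + (5.623 − 1)/24.55 + (6.138 − 1)/5.970 = 2.215
NF = 10 log₁₀(2.215) = 3.45 dB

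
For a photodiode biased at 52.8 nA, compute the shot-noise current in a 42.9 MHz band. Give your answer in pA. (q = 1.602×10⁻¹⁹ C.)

I_n = √(2qI·B)
2qI·B = 2 × 1.602×10⁻¹⁹ × 5.28×10⁻⁸ × 4.29×10⁷ = 7.26×10⁻¹⁹ A²
I_n = √(7.26×10⁻¹⁹) = 8.52×10⁻¹⁰ A = 852 pA

852 pA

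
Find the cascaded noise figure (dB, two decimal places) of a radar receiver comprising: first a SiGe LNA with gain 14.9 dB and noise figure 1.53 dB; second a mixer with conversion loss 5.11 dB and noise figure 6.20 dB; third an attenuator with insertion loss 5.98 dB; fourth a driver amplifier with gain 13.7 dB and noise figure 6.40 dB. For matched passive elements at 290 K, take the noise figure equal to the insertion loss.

5.10 dB

Convert to linear (a loss of L dB is a gain of −L dB): F_i = 10^(NF_i/10), G_i = 10^(G_i,dB/10)
  Stage 1: F_1 = 10^(1.53/10) = 1.422, G_1 = 10^(14.9/10) = 30.90
  Stage 2: F_2 = 10^(6.20/10) = 4.169, G_2 = 10^(−5.11/10) = 0.3083
  Stage 3: F_3 = 10^(5.98/10) = 3.963, G_3 = 10^(−5.98/10) = 0.2523
  Stage 4: F_4 = 10^(6.40/10) = 4.365, G_4 = 10^(13.7/10) = 23.44
Friis cascade:
  F = 1.422 + (4.169 − 1)/30.90 + (3.963 − 1)/9.528 + (4.365 − 1)/2.404 = 3.235
NF = 10 log₁₀(3.235) = 5.10 dB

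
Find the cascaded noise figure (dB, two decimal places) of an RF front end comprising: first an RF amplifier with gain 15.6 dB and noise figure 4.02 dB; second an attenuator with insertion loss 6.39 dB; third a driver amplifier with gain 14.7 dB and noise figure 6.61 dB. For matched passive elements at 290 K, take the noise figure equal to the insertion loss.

4.84 dB

Convert to linear (a loss of L dB is a gain of −L dB): F_i = 10^(NF_i/10), G_i = 10^(G_i,dB/10)
  Stage 1: F_1 = 10^(4.02/10) = 2.523, G_1 = 10^(15.6/10) = 36.31
  Stage 2: F_2 = 10^(6.39/10) = 4.355, G_2 = 10^(−6.39/10) = 0.2296
  Stage 3: F_3 = 10^(6.61/10) = 4.581, G_3 = 10^(14.7/10) = 29.51
Friis cascade:
  F = 2.523 + (4.355 − 1)/36.31 + (4.581 − 1)/8.337 = 3.045
NF = 10 log₁₀(3.045) = 4.84 dB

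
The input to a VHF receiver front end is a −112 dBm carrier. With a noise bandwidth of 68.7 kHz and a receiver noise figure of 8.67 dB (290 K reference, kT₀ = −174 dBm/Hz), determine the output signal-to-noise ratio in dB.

Noise floor: N = −174 + 10 log₁₀(B) + NF
10 log₁₀(6.87×10⁴) = 48.37 dB
N = −174 + 48.37 + 8.67 = −116.96 dBm
SNR = P_sig − N = −112 − (−116.96) = 4.96 dB → 5.0 dB

5.0 dB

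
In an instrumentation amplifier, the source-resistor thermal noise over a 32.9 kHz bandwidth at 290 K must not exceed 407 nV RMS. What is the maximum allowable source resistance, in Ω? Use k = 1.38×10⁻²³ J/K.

Johnson–Nyquist: V_n = √(4kTRB) ⇒ R = V_n² / (4kTB)
4kTB = 4 × 1.38×10⁻²³ × 290 × 3.29×10⁴ = 5.27×10⁻¹⁶
R = (4.07×10⁻⁷)² / 5.27×10⁻¹⁶ = 3.15×10² Ω = 315 Ω

315 Ω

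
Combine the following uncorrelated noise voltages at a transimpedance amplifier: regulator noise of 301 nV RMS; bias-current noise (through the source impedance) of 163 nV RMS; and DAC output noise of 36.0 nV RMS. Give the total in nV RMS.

344 nV

Uncorrelated sources add in power (mean-square): V_tot = √(ΣV_i²)
V_tot = √[(3.01×10⁻⁷)² + (1.63×10⁻⁷)² + (3.60×10⁻⁸)²] = 3.44×10⁻⁷ V = 344 nV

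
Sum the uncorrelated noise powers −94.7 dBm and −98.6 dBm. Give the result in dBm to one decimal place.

Convert to linear, add, convert back:
P₁ = 3.39×10⁻¹³ W, P₂ = 1.38×10⁻¹³ W
P_tot = 4.77×10⁻¹³ W → 10 log₁₀(P_tot / 10⁻³) = −93.2 dBm

−93.2 dBm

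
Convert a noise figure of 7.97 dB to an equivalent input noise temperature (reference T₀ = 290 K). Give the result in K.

1527 K

F = 10^(7.97/10) = 6.26614
T_e = (F − 1)·T₀ = (6.26614 − 1) × 290 = 1527 K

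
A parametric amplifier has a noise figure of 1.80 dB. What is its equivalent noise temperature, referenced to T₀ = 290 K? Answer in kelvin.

F = 10^(1.80/10) = 1.51356
T_e = (F − 1)·T₀ = (1.51356 − 1) × 290 = 149 K

149 K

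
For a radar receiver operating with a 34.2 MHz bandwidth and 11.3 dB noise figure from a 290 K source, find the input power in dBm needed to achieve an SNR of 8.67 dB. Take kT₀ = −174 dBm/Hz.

Sensitivity = −174 + 10 log₁₀(B) + NF + SNR_min
= −174 + 75.34 + 11.3 + 8.67
= −78.69 dBm → −78.7 dBm

−78.7 dBm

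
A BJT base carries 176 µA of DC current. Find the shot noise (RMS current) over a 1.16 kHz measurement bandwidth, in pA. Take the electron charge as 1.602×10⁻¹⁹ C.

256 pA

I_n = √(2qI·B)
2qI·B = 2 × 1.602×10⁻¹⁹ × 1.76×10⁻⁴ × 1.16×10³ = 6.54×10⁻²⁰ A²
I_n = √(6.54×10⁻²⁰) = 2.56×10⁻¹⁰ A = 256 pA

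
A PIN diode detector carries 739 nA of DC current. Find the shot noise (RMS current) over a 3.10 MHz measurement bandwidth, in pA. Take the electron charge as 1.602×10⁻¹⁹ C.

I_n = √(2qI·B)
2qI·B = 2 × 1.602×10⁻¹⁹ × 7.39×10⁻⁷ × 3.10×10⁶ = 7.34×10⁻¹⁹ A²
I_n = √(7.34×10⁻¹⁹) = 8.57×10⁻¹⁰ A = 857 pA

857 pA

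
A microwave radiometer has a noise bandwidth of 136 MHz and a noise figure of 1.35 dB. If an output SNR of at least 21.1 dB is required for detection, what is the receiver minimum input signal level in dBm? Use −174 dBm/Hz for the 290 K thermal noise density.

Sensitivity = −174 + 10 log₁₀(B) + NF + SNR_min
= −174 + 81.34 + 1.35 + 21.1
= −70.21 dBm → −70.2 dBm

−70.2 dBm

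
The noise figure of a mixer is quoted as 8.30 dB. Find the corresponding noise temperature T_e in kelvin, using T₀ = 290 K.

F = 10^(8.30/10) = 6.76083
T_e = (F − 1)·T₀ = (6.76083 − 1) × 290 = 1671 K

1671 K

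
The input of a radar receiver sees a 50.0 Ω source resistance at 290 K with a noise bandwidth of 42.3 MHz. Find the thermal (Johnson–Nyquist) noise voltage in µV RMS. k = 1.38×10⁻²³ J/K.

V_n = √(4kTRB)
4kTRB = 4 × 1.38×10⁻²³ × 290 × 5.00×10¹ × 4.23×10⁷ = 3.39×10⁻¹¹ V²
V_n = √(3.39×10⁻¹¹) = 5.82×10⁻⁶ V = 5.82 µV

5.82 µV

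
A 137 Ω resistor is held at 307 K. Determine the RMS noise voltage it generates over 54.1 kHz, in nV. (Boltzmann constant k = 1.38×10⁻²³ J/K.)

354 nV

V_n = √(4kTRB)
4kTRB = 4 × 1.38×10⁻²³ × 307 × 1.37×10² × 5.41×10⁴ = 1.26×10⁻¹³ V²
V_n = √(1.26×10⁻¹³) = 3.54×10⁻⁷ V = 354 nV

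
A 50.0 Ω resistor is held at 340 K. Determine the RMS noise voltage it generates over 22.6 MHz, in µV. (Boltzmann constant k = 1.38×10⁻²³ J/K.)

V_n = √(4kTRB)
4kTRB = 4 × 1.38×10⁻²³ × 340 × 5.00×10¹ × 2.26×10⁷ = 2.12×10⁻¹¹ V²
V_n = √(2.12×10⁻¹¹) = 4.61×10⁻⁶ V = 4.61 µV

4.61 µV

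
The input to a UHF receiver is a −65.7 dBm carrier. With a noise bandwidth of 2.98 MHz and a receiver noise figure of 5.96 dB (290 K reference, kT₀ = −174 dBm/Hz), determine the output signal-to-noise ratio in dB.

Noise floor: N = −174 + 10 log₁₀(B) + NF
10 log₁₀(2.98×10⁶) = 64.74 dB
N = −174 + 64.74 + 5.96 = −103.30 dBm
SNR = P_sig − N = −65.7 − (−103.30) = 37.60 dB → 37.6 dB

37.6 dB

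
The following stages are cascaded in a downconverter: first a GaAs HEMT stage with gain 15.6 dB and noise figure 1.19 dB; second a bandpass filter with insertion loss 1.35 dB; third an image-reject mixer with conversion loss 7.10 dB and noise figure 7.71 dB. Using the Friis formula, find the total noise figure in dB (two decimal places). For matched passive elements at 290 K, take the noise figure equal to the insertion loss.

1.79 dB

Convert to linear (a loss of L dB is a gain of −L dB): F_i = 10^(NF_i/10), G_i = 10^(G_i,dB/10)
  Stage 1: F_1 = 10^(1.19/10) = 1.315, G_1 = 10^(15.6/10) = 36.31
  Stage 2: F_2 = 10^(1.35/10) = 1.365, G_2 = 10^(−1.35/10) = 0.7328
  Stage 3: F_3 = 10^(7.71/10) = 5.902, G_3 = 10^(−7.10/10) = 0.1950
Friis cascade:
  F = 1.315 + (1.365 − 1)/36.31 + (5.902 − 1)/26.61 = 1.510
NF = 10 log₁₀(1.510) = 1.79 dB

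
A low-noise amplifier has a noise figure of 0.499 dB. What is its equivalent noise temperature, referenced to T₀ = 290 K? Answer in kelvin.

35.3 K

F = 10^(0.499/10) = 1.12176
T_e = (F − 1)·T₀ = (1.12176 − 1) × 290 = 35.3 K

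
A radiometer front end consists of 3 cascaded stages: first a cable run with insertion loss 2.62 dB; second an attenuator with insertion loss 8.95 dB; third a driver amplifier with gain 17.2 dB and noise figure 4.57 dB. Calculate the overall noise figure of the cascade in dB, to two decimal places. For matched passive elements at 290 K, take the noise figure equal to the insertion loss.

Convert to linear (a loss of L dB is a gain of −L dB): F_i = 10^(NF_i/10), G_i = 10^(G_i,dB/10)
  Stage 1: F_1 = 10^(2.62/10) = 1.828, G_1 = 10^(−2.62/10) = 0.5470
  Stage 2: F_2 = 10^(8.95/10) = 7.852, G_2 = 10^(−8.95/10) = 0.1274
  Stage 3: F_3 = 10^(4.57/10) = 2.864, G_3 = 10^(17.2/10) = 52.48
Friis cascade:
  F = 1.828 + (7.852 − 1)/0.5470 + (2.864 − 1)/0.06966 = 41.11
NF = 10 log₁₀(41.11) = 16.14 dB

16.14 dB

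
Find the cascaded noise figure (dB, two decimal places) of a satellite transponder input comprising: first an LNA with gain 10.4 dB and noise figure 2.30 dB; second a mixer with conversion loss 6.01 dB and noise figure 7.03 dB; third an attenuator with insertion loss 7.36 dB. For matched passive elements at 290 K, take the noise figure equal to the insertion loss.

5.66 dB

Convert to linear (a loss of L dB is a gain of −L dB): F_i = 10^(NF_i/10), G_i = 10^(G_i,dB/10)
  Stage 1: F_1 = 10^(2.30/10) = 1.698, G_1 = 10^(10.4/10) = 10.96
  Stage 2: F_2 = 10^(7.03/10) = 5.047, G_2 = 10^(−6.01/10) = 0.2506
  Stage 3: F_3 = 10^(7.36/10) = 5.445, G_3 = 10^(−7.36/10) = 0.1837
Friis cascade:
  F = 1.698 + (5.047 − 1)/10.96 + (5.445 − 1)/2.748 = 3.685
NF = 10 log₁₀(3.685) = 5.66 dB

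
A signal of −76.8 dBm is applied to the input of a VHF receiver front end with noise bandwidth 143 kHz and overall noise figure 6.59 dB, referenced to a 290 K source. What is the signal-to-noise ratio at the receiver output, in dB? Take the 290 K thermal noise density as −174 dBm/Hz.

39.1 dB

Noise floor: N = −174 + 10 log₁₀(B) + NF
10 log₁₀(1.43×10⁵) = 51.55 dB
N = −174 + 51.55 + 6.59 = −115.86 dBm
SNR = P_sig − N = −76.8 − (−115.86) = 39.06 dB → 39.1 dB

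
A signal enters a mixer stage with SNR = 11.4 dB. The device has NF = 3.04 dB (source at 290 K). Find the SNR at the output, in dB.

By definition F = SNR_in/SNR_out, so in dB: SNR_out = SNR_in − NF
SNR_out = 11.4 − 3.04 = 8.36 dB

8.36 dB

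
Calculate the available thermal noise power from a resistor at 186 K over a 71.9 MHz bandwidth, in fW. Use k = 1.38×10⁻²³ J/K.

185 fW

P_n = kTB = 1.38×10⁻²³ × 186 × 7.19×10⁷ = 1.85×10⁻¹³ W = 185 fW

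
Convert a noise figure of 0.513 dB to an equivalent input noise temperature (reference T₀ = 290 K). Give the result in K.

36.4 K

F = 10^(0.513/10) = 1.12538
T_e = (F − 1)·T₀ = (1.12538 − 1) × 290 = 36.4 K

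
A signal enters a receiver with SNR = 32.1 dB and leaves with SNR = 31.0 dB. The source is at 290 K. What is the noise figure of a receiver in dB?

NF (dB) = SNR_in(dB) − SNR_out(dB) when the source is at T₀
NF = 32.1 − 31.0 = 1.1 dB

1.1 dB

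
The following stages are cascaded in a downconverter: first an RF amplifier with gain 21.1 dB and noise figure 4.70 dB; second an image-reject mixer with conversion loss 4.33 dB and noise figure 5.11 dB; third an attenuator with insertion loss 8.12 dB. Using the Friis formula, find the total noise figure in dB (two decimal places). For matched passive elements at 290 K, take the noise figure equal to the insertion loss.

Convert to linear (a loss of L dB is a gain of −L dB): F_i = 10^(NF_i/10), G_i = 10^(G_i,dB/10)
  Stage 1: F_1 = 10^(4.70/10) = 2.951, G_1 = 10^(21.1/10) = 128.8
  Stage 2: F_2 = 10^(5.11/10) = 3.243, G_2 = 10^(−4.33/10) = 0.3690
  Stage 3: F_3 = 10^(8.12/10) = 6.486, G_3 = 10^(−8.12/10) = 0.1542
Friis cascade:
  F = 2.951 + (3.243 − 1)/128.8 + (6.486 − 1)/47.53 = 3.084
NF = 10 log₁₀(3.084) = 4.89 dB

4.89 dB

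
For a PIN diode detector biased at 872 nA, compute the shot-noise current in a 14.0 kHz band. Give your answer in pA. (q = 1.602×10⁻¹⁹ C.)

62.5 pA

I_n = √(2qI·B)
2qI·B = 2 × 1.602×10⁻¹⁹ × 8.72×10⁻⁷ × 1.40×10⁴ = 3.91×10⁻²¹ A²
I_n = √(3.91×10⁻²¹) = 6.25×10⁻¹¹ A = 62.5 pA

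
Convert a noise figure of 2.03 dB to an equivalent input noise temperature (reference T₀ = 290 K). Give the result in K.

F = 10^(2.03/10) = 1.59588
T_e = (F − 1)·T₀ = (1.59588 − 1) × 290 = 173 K

173 K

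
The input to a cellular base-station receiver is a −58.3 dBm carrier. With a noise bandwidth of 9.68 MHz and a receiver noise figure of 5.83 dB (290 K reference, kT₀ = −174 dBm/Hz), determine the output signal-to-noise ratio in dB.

Noise floor: N = −174 + 10 log₁₀(B) + NF
10 log₁₀(9.68×10⁶) = 69.86 dB
N = −174 + 69.86 + 5.83 = −98.31 dBm
SNR = P_sig − N = −58.3 − (−98.31) = 40.01 dB → 40.0 dB

40.0 dB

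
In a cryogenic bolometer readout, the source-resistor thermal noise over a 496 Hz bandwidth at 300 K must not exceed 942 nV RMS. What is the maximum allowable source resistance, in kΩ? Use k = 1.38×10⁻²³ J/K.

108 kΩ

Johnson–Nyquist: V_n = √(4kTRB) ⇒ R = V_n² / (4kTB)
4kTB = 4 × 1.38×10⁻²³ × 300 × 4.96×10² = 8.21×10⁻¹⁸
R = (9.42×10⁻⁷)² / 8.21×10⁻¹⁸ = 1.08×10⁵ Ω = 108 kΩ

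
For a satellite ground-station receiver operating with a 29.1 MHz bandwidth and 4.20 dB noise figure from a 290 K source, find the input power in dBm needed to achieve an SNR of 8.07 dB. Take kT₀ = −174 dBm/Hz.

Sensitivity = −174 + 10 log₁₀(B) + NF + SNR_min
= −174 + 74.64 + 4.20 + 8.07
= −87.09 dBm → −87.1 dBm

−87.1 dBm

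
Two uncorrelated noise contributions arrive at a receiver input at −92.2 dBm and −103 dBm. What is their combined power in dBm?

−91.9 dBm

Convert to linear, add, convert back:
P₁ = 6.03×10⁻¹³ W, P₂ = 5.01×10⁻¹⁴ W
P_tot = 6.53×10⁻¹³ W → 10 log₁₀(P_tot / 10⁻³) = −91.9 dBm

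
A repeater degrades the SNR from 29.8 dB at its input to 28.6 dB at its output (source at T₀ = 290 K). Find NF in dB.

1.2 dB

NF (dB) = SNR_in(dB) − SNR_out(dB) when the source is at T₀
NF = 29.8 − 28.6 = 1.2 dB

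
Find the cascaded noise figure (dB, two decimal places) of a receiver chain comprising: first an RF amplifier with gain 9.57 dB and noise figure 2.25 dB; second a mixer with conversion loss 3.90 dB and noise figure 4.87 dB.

Convert to linear (a loss of L dB is a gain of −L dB): F_i = 10^(NF_i/10), G_i = 10^(G_i,dB/10)
  Stage 1: F_1 = 10^(2.25/10) = 1.679, G_1 = 10^(9.57/10) = 9.057
  Stage 2: F_2 = 10^(4.87/10) = 3.069, G_2 = 10^(−3.90/10) = 0.4074
Friis cascade:
  F = 1.679 + (3.069 − 1)/9.057 = 1.907
NF = 10 log₁₀(1.907) = 2.80 dB

2.80 dB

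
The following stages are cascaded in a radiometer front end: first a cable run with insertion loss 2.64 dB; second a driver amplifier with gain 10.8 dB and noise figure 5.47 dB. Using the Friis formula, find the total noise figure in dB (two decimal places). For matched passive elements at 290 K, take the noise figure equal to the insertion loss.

Convert to linear (a loss of L dB is a gain of −L dB): F_i = 10^(NF_i/10), G_i = 10^(G_i,dB/10)
  Stage 1: F_1 = 10^(2.64/10) = 1.837, G_1 = 10^(−2.64/10) = 0.5445
  Stage 2: F_2 = 10^(5.47/10) = 3.524, G_2 = 10^(10.8/10) = 12.02
Friis cascade:
  F = 1.837 + (3.524 − 1)/0.5445 = 6.471
NF = 10 log₁₀(6.471) = 8.11 dB

8.11 dB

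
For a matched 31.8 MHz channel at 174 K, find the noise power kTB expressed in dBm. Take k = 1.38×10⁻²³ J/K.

P_n = kTB = 1.38×10⁻²³ × 174 × 3.18×10⁷ = 7.64×10⁻¹⁴ W
In dBm: 10 log₁₀(7.64×10⁻¹⁴ / 10⁻³) = −101.2 dBm

−101.2 dBm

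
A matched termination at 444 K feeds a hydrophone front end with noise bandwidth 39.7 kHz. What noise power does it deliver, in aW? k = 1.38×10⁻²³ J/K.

P_n = kTB = 1.38×10⁻²³ × 444 × 3.97×10⁴ = 2.43×10⁻¹⁶ W = 243 aW

243 aW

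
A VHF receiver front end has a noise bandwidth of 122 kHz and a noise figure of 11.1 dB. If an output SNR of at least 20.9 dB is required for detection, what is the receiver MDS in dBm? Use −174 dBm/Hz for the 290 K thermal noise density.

Sensitivity = −174 + 10 log₁₀(B) + NF + SNR_min
= −174 + 50.86 + 11.1 + 20.9
= −91.14 dBm → −91.1 dBm

−91.1 dBm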